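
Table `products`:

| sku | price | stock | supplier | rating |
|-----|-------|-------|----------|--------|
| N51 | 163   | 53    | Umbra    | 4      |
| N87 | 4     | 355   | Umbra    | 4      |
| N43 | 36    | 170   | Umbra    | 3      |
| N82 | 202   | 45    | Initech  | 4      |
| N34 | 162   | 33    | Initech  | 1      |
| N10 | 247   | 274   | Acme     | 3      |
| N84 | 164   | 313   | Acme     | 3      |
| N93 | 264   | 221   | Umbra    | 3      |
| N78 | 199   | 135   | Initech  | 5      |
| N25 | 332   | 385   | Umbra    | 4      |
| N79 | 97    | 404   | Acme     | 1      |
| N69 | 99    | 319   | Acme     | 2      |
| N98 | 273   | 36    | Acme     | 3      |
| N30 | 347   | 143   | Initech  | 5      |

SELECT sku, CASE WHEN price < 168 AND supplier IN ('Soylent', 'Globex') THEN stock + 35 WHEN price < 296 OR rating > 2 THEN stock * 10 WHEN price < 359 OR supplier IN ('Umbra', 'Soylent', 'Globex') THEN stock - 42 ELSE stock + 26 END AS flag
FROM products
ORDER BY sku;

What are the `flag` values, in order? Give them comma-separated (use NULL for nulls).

2740, 3850, 1430, 330, 1700, 530, 3190, 1350, 4040, 450, 3130, 3550, 2210, 360

sku=N10: price < 296 OR rating > 2 → 2740
sku=N25: price < 296 OR rating > 2 → 3850
sku=N30: price < 296 OR rating > 2 → 1430
sku=N34: price < 296 OR rating > 2 → 330
sku=N43: price < 296 OR rating > 2 → 1700
sku=N51: price < 296 OR rating > 2 → 530
sku=N69: price < 296 OR rating > 2 → 3190
sku=N78: price < 296 OR rating > 2 → 1350
sku=N79: price < 296 OR rating > 2 → 4040
sku=N82: price < 296 OR rating > 2 → 450
sku=N84: price < 296 OR rating > 2 → 3130
sku=N87: price < 296 OR rating > 2 → 3550
sku=N93: price < 296 OR rating > 2 → 2210
sku=N98: price < 296 OR rating > 2 → 360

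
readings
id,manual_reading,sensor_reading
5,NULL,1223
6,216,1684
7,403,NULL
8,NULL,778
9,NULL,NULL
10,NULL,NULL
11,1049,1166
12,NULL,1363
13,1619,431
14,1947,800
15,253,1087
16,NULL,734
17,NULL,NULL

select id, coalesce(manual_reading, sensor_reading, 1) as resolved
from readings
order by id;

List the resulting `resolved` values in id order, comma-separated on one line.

1223, 216, 403, 778, 1, 1, 1049, 1363, 1619, 1947, 253, 734, 1

id=5: manual_reading=NULL, sensor_reading=1223 → 1223
id=6: manual_reading=216 → 216
id=7: manual_reading=403 → 403
id=8: manual_reading=NULL, sensor_reading=778 → 778
id=9: manual_reading=NULL, sensor_reading=NULL, → literal 1 → 1
id=10: manual_reading=NULL, sensor_reading=NULL, → literal 1 → 1
id=11: manual_reading=1049 → 1049
id=12: manual_reading=NULL, sensor_reading=1363 → 1363
id=13: manual_reading=1619 → 1619
id=14: manual_reading=1947 → 1947
id=15: manual_reading=253 → 253
id=16: manual_reading=NULL, sensor_reading=734 → 734
id=17: manual_reading=NULL, sensor_reading=NULL, → literal 1 → 1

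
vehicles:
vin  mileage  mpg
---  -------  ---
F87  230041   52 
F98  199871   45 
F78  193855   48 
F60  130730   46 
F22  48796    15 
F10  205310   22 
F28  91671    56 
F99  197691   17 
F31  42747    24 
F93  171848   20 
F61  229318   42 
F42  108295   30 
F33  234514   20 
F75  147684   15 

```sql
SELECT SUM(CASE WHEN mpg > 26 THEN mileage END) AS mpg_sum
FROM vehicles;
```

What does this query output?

1183781

vin=F87: ✓ → 230041
vin=F98: ✓ → 199871
vin=F78: ✓ → 193855
vin=F60: ✓ → 130730
vin=F22: ✗
vin=F10: ✗
vin=F28: ✓ → 91671
vin=F99: ✗
vin=F31: ✗
vin=F93: ✗
vin=F61: ✓ → 229318
vin=F42: ✓ → 108295
vin=F33: ✗
vin=F75: ✗
mpg_sum = 230041 + 199871 + 193855 + 130730 + 91671 + 229318 + 108295 = 1183781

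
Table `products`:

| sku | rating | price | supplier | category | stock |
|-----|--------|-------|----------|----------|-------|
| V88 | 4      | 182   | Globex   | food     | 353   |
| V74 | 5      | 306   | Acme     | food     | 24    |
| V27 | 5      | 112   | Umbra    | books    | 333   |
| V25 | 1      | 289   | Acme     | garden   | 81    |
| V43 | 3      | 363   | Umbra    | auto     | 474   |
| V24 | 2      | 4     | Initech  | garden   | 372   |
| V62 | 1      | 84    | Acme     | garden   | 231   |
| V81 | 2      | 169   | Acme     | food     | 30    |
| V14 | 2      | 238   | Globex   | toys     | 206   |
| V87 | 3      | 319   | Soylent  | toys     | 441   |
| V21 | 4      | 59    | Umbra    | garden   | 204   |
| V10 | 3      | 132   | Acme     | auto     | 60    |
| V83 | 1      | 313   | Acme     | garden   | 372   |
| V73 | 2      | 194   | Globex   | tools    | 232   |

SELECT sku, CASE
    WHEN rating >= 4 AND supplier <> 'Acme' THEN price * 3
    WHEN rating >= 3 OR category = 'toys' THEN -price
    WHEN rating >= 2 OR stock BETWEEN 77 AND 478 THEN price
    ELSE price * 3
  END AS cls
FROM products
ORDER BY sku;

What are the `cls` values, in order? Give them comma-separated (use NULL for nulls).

sku=V10: rating >= 3 OR category = 'toys' → -132
sku=V14: rating >= 3 OR category = 'toys' → -238
sku=V21: rating >= 4 AND supplier <> 'Acme' → 177
sku=V24: rating >= 2 OR stock BETWEEN 77 AND 478 → 4
sku=V25: rating >= 2 OR stock BETWEEN 77 AND 478 → 289
sku=V27: rating >= 4 AND supplier <> 'Acme' → 336
sku=V43: rating >= 3 OR category = 'toys' → -363
sku=V62: rating >= 2 OR stock BETWEEN 77 AND 478 → 84
sku=V73: rating >= 2 OR stock BETWEEN 77 AND 478 → 194
sku=V74: rating >= 3 OR category = 'toys' → -306
sku=V81: rating >= 2 OR stock BETWEEN 77 AND 478 → 169
sku=V83: rating >= 2 OR stock BETWEEN 77 AND 478 → 313
sku=V87: rating >= 3 OR category = 'toys' → -319
sku=V88: rating >= 4 AND supplier <> 'Acme' → 546

-132, -238, 177, 4, 289, 336, -363, 84, 194, -306, 169, 313, -319, 546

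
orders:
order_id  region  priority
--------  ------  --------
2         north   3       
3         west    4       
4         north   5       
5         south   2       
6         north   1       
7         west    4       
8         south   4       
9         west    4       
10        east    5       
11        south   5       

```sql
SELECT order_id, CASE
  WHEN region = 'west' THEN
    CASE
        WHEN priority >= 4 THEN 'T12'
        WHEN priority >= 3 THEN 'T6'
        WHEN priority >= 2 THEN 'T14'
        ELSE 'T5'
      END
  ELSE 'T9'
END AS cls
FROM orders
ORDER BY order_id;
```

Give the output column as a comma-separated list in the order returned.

T9, T12, T9, T9, T9, T12, T9, T12, T9, T9

order_id=2: region='north' → outer ELSE → T9
order_id=3: region='west' → inner[priority >= 4] → T12
order_id=4: region='north' → outer ELSE → T9
order_id=5: region='south' → outer ELSE → T9
order_id=6: region='north' → outer ELSE → T9
order_id=7: region='west' → inner[priority >= 4] → T12
order_id=8: region='south' → outer ELSE → T9
order_id=9: region='west' → inner[priority >= 4] → T12
order_id=10: region='east' → outer ELSE → T9
order_id=11: region='south' → outer ELSE → T9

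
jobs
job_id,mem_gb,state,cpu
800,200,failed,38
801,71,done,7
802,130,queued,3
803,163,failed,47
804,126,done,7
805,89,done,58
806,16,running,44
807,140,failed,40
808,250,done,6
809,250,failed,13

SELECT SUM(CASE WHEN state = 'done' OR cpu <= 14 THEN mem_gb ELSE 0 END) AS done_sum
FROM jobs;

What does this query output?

916

job_id=800: ✗
job_id=801: ✓ → 71
job_id=802: ✓ → 130
job_id=803: ✗
job_id=804: ✓ → 126
job_id=805: ✓ → 89
job_id=806: ✗
job_id=807: ✗
job_id=808: ✓ → 250
job_id=809: ✓ → 250
done_sum = 71 + 130 + 126 + 89 + 250 + 250 = 916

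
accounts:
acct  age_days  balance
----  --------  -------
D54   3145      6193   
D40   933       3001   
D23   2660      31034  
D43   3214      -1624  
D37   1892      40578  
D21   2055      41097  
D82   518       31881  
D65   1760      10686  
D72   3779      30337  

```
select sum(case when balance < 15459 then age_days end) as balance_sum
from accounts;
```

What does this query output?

acct=D54: ✓ → 3145
acct=D40: ✓ → 933
acct=D23: ✗
acct=D43: ✓ → 3214
acct=D37: ✗
acct=D21: ✗
acct=D82: ✗
acct=D65: ✓ → 1760
acct=D72: ✗
balance_sum = 3145 + 933 + 3214 + 1760 = 9052

9052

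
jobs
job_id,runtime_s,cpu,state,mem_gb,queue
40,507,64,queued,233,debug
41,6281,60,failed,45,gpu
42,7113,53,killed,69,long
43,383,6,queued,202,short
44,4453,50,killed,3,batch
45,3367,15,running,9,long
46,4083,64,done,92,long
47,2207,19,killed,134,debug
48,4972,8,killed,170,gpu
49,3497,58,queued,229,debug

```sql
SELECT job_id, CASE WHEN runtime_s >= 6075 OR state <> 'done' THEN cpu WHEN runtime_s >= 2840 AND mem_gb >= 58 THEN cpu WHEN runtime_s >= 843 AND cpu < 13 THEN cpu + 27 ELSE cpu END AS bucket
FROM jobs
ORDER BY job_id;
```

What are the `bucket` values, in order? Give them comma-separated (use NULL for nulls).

job_id=40: runtime_s >= 6075 OR state <> 'done' → 64
job_id=41: runtime_s >= 6075 OR state <> 'done' → 60
job_id=42: runtime_s >= 6075 OR state <> 'done' → 53
job_id=43: runtime_s >= 6075 OR state <> 'done' → 6
job_id=44: runtime_s >= 6075 OR state <> 'done' → 50
job_id=45: runtime_s >= 6075 OR state <> 'done' → 15
job_id=46: runtime_s >= 2840 AND mem_gb >= 58 → 64
job_id=47: runtime_s >= 6075 OR state <> 'done' → 19
job_id=48: runtime_s >= 6075 OR state <> 'done' → 8
job_id=49: runtime_s >= 6075 OR state <> 'done' → 58

64, 60, 53, 6, 50, 15, 64, 19, 8, 58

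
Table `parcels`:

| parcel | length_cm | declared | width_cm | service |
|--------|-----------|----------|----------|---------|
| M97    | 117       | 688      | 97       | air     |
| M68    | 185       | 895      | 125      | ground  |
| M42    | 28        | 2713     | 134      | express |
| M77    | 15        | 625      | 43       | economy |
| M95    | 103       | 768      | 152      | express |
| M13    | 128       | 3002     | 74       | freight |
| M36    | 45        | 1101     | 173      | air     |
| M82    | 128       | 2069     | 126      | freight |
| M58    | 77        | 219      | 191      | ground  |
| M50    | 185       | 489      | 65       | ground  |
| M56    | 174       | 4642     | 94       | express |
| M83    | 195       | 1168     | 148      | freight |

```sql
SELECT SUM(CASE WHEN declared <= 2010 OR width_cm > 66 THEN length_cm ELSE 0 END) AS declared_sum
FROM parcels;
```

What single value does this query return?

1380

parcel=M97: ✓ → 117
parcel=M68: ✓ → 185
parcel=M42: ✓ → 28
parcel=M77: ✓ → 15
parcel=M95: ✓ → 103
parcel=M13: ✓ → 128
parcel=M36: ✓ → 45
parcel=M82: ✓ → 128
parcel=M58: ✓ → 77
parcel=M50: ✓ → 185
parcel=M56: ✓ → 174
parcel=M83: ✓ → 195
declared_sum = 117 + 185 + 28 + 15 + 103 + 128 + 45 + 128 + 77 + 185 + 174 + 195 = 1380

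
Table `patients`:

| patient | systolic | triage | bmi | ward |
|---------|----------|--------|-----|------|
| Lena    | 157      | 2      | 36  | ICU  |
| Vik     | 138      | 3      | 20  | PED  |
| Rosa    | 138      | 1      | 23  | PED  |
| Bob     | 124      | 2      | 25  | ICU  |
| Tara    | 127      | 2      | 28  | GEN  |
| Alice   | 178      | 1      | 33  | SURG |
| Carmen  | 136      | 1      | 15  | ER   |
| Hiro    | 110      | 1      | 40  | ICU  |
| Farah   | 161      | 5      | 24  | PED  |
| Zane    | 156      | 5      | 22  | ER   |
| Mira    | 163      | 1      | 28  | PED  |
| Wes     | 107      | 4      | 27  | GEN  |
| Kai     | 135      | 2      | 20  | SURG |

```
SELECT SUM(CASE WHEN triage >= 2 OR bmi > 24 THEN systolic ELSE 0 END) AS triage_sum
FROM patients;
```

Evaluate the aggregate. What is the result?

1556

patient=Lena: ✓ → 157
patient=Vik: ✓ → 138
patient=Rosa: ✗
patient=Bob: ✓ → 124
patient=Tara: ✓ → 127
patient=Alice: ✓ → 178
patient=Carmen: ✗
patient=Hiro: ✓ → 110
patient=Farah: ✓ → 161
patient=Zane: ✓ → 156
patient=Mira: ✓ → 163
patient=Wes: ✓ → 107
patient=Kai: ✓ → 135
triage_sum = 157 + 138 + 124 + 127 + 178 + 110 + 161 + 156 + 163 + 107 + 135 = 1556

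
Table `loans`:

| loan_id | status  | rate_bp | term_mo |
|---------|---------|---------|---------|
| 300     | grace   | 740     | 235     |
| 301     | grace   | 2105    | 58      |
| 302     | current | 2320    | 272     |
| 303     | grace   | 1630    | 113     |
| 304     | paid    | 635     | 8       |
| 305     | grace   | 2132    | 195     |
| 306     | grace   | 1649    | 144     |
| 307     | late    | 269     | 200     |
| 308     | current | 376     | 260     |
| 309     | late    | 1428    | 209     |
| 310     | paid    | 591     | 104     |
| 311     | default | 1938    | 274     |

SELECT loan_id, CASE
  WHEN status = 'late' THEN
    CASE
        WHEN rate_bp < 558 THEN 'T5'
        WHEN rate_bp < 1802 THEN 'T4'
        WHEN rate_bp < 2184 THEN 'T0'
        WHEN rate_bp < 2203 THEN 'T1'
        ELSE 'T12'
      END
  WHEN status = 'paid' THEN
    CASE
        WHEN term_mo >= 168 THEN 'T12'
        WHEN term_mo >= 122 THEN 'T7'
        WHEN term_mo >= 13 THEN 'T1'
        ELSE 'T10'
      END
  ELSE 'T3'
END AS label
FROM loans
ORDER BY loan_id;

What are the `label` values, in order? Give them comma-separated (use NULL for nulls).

loan_id=300: status='grace' → outer ELSE → T3
loan_id=301: status='grace' → outer ELSE → T3
loan_id=302: status='current' → outer ELSE → T3
loan_id=303: status='grace' → outer ELSE → T3
loan_id=304: status='paid' → inner[ELSE] → T10
loan_id=305: status='grace' → outer ELSE → T3
loan_id=306: status='grace' → outer ELSE → T3
loan_id=307: status='late' → inner[rate_bp < 558] → T5
loan_id=308: status='current' → outer ELSE → T3
loan_id=309: status='late' → inner[rate_bp < 1802] → T4
loan_id=310: status='paid' → inner[term_mo >= 13] → T1
loan_id=311: status='default' → outer ELSE → T3

T3, T3, T3, T3, T10, T3, T3, T5, T3, T4, T1, T3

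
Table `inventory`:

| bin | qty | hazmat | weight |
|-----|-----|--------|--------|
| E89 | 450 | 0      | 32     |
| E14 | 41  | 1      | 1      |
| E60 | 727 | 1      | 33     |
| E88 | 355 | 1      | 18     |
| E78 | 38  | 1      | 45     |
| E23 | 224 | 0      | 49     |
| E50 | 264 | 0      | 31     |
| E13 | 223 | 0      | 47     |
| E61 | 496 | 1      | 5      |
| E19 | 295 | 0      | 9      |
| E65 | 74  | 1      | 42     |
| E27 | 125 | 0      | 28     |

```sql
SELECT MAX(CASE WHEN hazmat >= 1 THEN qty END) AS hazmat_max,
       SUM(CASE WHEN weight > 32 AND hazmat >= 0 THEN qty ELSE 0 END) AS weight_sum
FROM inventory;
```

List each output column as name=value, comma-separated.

hazmat_max=727, weight_sum=1286

[hazmat_max: hazmat >= 1]
bin=E89: ✗
bin=E14: ✓ → 41
bin=E60: ✓ → 727
bin=E88: ✓ → 355
bin=E78: ✓ → 38
bin=E23: ✗
bin=E50: ✗
bin=E13: ✗
bin=E61: ✓ → 496
bin=E19: ✗
bin=E65: ✓ → 74
bin=E27: ✗
hazmat_max = MAX(41, 727, 355, 38, 496, 74) = 727
—
[weight_sum: weight > 32 AND hazmat >= 0]
bin=E89: ✗
bin=E14: ✗
bin=E60: ✓ → 727
bin=E88: ✗
bin=E78: ✓ → 38
bin=E23: ✓ → 224
bin=E50: ✗
bin=E13: ✓ → 223
bin=E61: ✗
bin=E19: ✗
bin=E65: ✓ → 74
bin=E27: ✗
weight_sum = 727 + 38 + 224 + 223 + 74 = 1286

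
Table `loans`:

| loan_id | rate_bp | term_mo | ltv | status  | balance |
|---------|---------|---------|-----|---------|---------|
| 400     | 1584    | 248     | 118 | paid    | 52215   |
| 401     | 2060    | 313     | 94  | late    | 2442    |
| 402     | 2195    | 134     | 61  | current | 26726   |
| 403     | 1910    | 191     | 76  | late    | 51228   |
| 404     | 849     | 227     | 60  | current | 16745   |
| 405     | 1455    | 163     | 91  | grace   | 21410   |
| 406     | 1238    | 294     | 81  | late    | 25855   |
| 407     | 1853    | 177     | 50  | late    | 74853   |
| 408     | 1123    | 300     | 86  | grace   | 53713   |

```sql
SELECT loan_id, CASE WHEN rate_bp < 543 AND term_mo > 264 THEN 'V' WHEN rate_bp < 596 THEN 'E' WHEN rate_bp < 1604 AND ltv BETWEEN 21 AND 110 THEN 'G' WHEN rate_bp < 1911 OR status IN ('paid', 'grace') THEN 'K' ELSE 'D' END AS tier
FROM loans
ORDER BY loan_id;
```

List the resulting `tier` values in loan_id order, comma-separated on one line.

K, D, D, K, G, G, G, K, G

loan_id=400: rate_bp < 1911 OR status IN ('paid', 'grace') → K
loan_id=401: ELSE → D
loan_id=402: ELSE → D
loan_id=403: rate_bp < 1911 OR status IN ('paid', 'grace') → K
loan_id=404: rate_bp < 1604 AND ltv BETWEEN 21 AND 110 → G
loan_id=405: rate_bp < 1604 AND ltv BETWEEN 21 AND 110 → G
loan_id=406: rate_bp < 1604 AND ltv BETWEEN 21 AND 110 → G
loan_id=407: rate_bp < 1911 OR status IN ('paid', 'grace') → K
loan_id=408: rate_bp < 1604 AND ltv BETWEEN 21 AND 110 → G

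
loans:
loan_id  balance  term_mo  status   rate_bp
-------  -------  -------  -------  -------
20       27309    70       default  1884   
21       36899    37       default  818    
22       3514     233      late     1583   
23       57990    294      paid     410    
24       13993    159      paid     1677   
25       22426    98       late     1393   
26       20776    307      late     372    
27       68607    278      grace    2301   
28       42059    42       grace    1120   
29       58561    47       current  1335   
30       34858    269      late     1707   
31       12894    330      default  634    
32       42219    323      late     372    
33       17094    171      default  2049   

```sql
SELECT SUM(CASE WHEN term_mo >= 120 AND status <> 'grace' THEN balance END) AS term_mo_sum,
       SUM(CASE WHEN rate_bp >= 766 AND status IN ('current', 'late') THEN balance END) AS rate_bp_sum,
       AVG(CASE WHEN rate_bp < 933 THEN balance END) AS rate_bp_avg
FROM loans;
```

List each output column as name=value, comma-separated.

[term_mo_sum: term_mo >= 120 AND status <> 'grace']
loan_id=20: ✗
loan_id=21: ✗
loan_id=22: ✓ → 3514
loan_id=23: ✓ → 57990
loan_id=24: ✓ → 13993
loan_id=25: ✗
loan_id=26: ✓ → 20776
loan_id=27: ✗
loan_id=28: ✗
loan_id=29: ✗
loan_id=30: ✓ → 34858
loan_id=31: ✓ → 12894
loan_id=32: ✓ → 42219
loan_id=33: ✓ → 17094
term_mo_sum = 3514 + 57990 + 13993 + 20776 + 34858 + 12894 + 42219 + 17094 = 203338
—
[rate_bp_sum: rate_bp >= 766 AND status IN ('current', 'late')]
loan_id=20: ✗
loan_id=21: ✗
loan_id=22: ✓ → 3514
loan_id=23: ✗
loan_id=24: ✗
loan_id=25: ✓ → 22426
loan_id=26: ✗
loan_id=27: ✗
loan_id=28: ✗
loan_id=29: ✓ → 58561
loan_id=30: ✓ → 34858
loan_id=31: ✗
loan_id=32: ✗
loan_id=33: ✗
rate_bp_sum = 3514 + 22426 + 58561 + 34858 = 119359
—
[rate_bp_avg: rate_bp < 933]
loan_id=20: ✗
loan_id=21: ✓ → 36899
loan_id=22: ✗
loan_id=23: ✓ → 57990
loan_id=24: ✗
loan_id=25: ✗
loan_id=26: ✓ → 20776
loan_id=27: ✗
loan_id=28: ✗
loan_id=29: ✗
loan_id=30: ✗
loan_id=31: ✓ → 12894
loan_id=32: ✓ → 42219
loan_id=33: ✗
rate_bp_avg = (36899 + 57990 + 20776 + 12894 + 42219) / 5 = 34155.6

term_mo_sum=203338, rate_bp_sum=119359, rate_bp_avg=34155.6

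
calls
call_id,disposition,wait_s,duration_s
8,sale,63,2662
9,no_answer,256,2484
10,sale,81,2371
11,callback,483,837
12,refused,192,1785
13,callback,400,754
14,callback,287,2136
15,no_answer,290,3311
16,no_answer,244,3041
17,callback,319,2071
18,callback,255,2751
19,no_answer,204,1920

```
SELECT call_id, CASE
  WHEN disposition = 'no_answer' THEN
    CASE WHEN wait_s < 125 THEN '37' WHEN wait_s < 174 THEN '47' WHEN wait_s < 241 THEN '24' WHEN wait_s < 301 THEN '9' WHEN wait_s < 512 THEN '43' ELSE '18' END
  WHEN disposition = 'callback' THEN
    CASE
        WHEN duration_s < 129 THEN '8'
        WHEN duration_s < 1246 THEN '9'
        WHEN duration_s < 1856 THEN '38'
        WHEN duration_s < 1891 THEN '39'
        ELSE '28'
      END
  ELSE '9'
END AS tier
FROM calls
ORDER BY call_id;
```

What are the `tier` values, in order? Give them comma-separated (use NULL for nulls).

9, 9, 9, 9, 9, 9, 28, 9, 9, 28, 28, 24

call_id=8: disposition='sale' → outer ELSE → 9
call_id=9: disposition='no_answer' → inner[wait_s < 301] → 9
call_id=10: disposition='sale' → outer ELSE → 9
call_id=11: disposition='callback' → inner[duration_s < 1246] → 9
call_id=12: disposition='refused' → outer ELSE → 9
call_id=13: disposition='callback' → inner[duration_s < 1246] → 9
call_id=14: disposition='callback' → inner[ELSE] → 28
call_id=15: disposition='no_answer' → inner[wait_s < 301] → 9
call_id=16: disposition='no_answer' → inner[wait_s < 301] → 9
call_id=17: disposition='callback' → inner[ELSE] → 28
call_id=18: disposition='callback' → inner[ELSE] → 28
call_id=19: disposition='no_answer' → inner[wait_s < 241] → 24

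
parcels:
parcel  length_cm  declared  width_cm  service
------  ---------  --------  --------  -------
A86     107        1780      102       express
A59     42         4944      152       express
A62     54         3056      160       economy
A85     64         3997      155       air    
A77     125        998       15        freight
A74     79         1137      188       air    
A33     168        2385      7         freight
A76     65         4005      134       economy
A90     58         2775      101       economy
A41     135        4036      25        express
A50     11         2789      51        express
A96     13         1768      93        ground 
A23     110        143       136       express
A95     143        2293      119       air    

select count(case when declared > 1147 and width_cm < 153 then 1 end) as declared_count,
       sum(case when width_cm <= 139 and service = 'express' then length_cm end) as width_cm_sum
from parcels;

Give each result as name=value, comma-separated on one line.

declared_count=9, width_cm_sum=363

[declared_count: declared > 1147 and width_cm < 153]
parcel=A86: ✓ → 1
parcel=A59: ✓ → 1
parcel=A62: ✗
parcel=A85: ✗
parcel=A77: ✗
parcel=A74: ✗
parcel=A33: ✓ → 1
parcel=A76: ✓ → 1
parcel=A90: ✓ → 1
parcel=A41: ✓ → 1
parcel=A50: ✓ → 1
parcel=A96: ✓ → 1
parcel=A23: ✗
parcel=A95: ✓ → 1
declared_count = COUNT(1, 1, 1, 1, 1, 1, 1, 1, 1) = 9
—
[width_cm_sum: width_cm <= 139 and service = 'express']
parcel=A86: ✓ → 107
parcel=A59: ✗
parcel=A62: ✗
parcel=A85: ✗
parcel=A77: ✗
parcel=A74: ✗
parcel=A33: ✗
parcel=A76: ✗
parcel=A90: ✗
parcel=A41: ✓ → 135
parcel=A50: ✓ → 11
parcel=A96: ✗
parcel=A23: ✓ → 110
parcel=A95: ✗
width_cm_sum = 107 + 135 + 11 + 110 = 363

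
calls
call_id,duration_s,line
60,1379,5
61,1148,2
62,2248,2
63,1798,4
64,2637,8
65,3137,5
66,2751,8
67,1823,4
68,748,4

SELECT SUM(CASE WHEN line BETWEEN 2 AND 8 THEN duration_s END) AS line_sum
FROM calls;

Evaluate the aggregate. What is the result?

call_id=60: ✓ → 1379
call_id=61: ✓ → 1148
call_id=62: ✓ → 2248
call_id=63: ✓ → 1798
call_id=64: ✓ → 2637
call_id=65: ✓ → 3137
call_id=66: ✓ → 2751
call_id=67: ✓ → 1823
call_id=68: ✓ → 748
line_sum = 1379 + 1148 + 2248 + 1798 + 2637 + 3137 + 2751 + 1823 + 748 = 17669

17669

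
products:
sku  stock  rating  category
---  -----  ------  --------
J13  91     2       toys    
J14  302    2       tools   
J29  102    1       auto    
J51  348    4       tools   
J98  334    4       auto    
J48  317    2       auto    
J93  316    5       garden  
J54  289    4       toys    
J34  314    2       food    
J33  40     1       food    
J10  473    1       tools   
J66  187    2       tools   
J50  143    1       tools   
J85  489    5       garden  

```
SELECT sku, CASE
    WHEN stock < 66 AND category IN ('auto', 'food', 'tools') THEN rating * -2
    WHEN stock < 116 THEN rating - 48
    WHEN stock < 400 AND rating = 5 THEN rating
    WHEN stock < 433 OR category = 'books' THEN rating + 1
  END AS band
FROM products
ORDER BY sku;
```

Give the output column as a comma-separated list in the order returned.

sku=J10: (no match → NULL) → NULL
sku=J13: stock < 116 → -46
sku=J14: stock < 433 OR category = 'books' → 3
sku=J29: stock < 116 → -47
sku=J33: stock < 66 AND category IN ('auto', 'food', 'tools') → -2
sku=J34: stock < 433 OR category = 'books' → 3
sku=J48: stock < 433 OR category = 'books' → 3
sku=J50: stock < 433 OR category = 'books' → 2
sku=J51: stock < 433 OR category = 'books' → 5
sku=J54: stock < 433 OR category = 'books' → 5
sku=J66: stock < 433 OR category = 'books' → 3
sku=J85: (no match → NULL) → NULL
sku=J93: stock < 400 AND rating = 5 → 5
sku=J98: stock < 433 OR category = 'books' → 5

NULL, -46, 3, -47, -2, 3, 3, 2, 5, 5, 3, NULL, 5, 5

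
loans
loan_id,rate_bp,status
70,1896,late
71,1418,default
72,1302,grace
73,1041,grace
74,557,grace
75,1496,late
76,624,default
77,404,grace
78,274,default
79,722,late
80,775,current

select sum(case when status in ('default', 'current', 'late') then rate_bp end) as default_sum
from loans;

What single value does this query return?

7205

loan_id=70: ✓ → 1896
loan_id=71: ✓ → 1418
loan_id=72: ✗
loan_id=73: ✗
loan_id=74: ✗
loan_id=75: ✓ → 1496
loan_id=76: ✓ → 624
loan_id=77: ✗
loan_id=78: ✓ → 274
loan_id=79: ✓ → 722
loan_id=80: ✓ → 775
default_sum = 1896 + 1418 + 1496 + 624 + 274 + 722 + 775 = 7205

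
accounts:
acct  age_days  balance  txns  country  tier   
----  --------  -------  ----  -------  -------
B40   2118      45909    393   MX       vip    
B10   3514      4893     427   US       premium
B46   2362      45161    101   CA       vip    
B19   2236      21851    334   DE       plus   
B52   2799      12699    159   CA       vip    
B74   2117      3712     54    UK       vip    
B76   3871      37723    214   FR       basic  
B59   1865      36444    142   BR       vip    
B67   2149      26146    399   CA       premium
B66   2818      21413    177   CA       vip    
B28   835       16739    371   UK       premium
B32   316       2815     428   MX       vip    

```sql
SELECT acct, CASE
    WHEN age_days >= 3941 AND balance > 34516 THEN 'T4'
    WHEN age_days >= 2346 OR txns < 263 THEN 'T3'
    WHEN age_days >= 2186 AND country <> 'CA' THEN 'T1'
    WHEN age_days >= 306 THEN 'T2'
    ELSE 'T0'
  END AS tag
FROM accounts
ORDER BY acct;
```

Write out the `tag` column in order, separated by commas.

acct=B10: age_days >= 2346 OR txns < 263 → T3
acct=B19: age_days >= 2186 AND country <> 'CA' → T1
acct=B28: age_days >= 306 → T2
acct=B32: age_days >= 306 → T2
acct=B40: age_days >= 306 → T2
acct=B46: age_days >= 2346 OR txns < 263 → T3
acct=B52: age_days >= 2346 OR txns < 263 → T3
acct=B59: age_days >= 2346 OR txns < 263 → T3
acct=B66: age_days >= 2346 OR txns < 263 → T3
acct=B67: age_days >= 306 → T2
acct=B74: age_days >= 2346 OR txns < 263 → T3
acct=B76: age_days >= 2346 OR txns < 263 → T3

T3, T1, T2, T2, T2, T3, T3, T3, T3, T2, T3, T3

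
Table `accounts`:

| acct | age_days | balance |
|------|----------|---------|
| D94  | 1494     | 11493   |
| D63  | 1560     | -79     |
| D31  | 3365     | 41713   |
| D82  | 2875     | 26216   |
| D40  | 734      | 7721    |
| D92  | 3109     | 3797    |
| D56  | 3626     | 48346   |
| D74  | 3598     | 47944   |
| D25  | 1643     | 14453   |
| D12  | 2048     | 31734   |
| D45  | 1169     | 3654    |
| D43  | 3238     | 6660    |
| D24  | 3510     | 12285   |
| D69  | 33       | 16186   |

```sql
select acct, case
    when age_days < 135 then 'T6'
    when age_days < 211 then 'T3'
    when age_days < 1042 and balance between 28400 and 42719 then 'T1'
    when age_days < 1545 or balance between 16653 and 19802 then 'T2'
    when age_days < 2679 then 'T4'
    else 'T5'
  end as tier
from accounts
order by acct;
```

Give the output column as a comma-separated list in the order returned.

T4, T5, T4, T5, T2, T5, T2, T5, T4, T6, T5, T5, T5, T2

acct=D12: age_days < 2679 → T4
acct=D24: ELSE → T5
acct=D25: age_days < 2679 → T4
acct=D31: ELSE → T5
acct=D40: age_days < 1545 or balance between 16653 and 19802 → T2
acct=D43: ELSE → T5
acct=D45: age_days < 1545 or balance between 16653 and 19802 → T2
acct=D56: ELSE → T5
acct=D63: age_days < 2679 → T4
acct=D69: age_days < 135 → T6
acct=D74: ELSE → T5
acct=D82: ELSE → T5
acct=D92: ELSE → T5
acct=D94: age_days < 1545 or balance between 16653 and 19802 → T2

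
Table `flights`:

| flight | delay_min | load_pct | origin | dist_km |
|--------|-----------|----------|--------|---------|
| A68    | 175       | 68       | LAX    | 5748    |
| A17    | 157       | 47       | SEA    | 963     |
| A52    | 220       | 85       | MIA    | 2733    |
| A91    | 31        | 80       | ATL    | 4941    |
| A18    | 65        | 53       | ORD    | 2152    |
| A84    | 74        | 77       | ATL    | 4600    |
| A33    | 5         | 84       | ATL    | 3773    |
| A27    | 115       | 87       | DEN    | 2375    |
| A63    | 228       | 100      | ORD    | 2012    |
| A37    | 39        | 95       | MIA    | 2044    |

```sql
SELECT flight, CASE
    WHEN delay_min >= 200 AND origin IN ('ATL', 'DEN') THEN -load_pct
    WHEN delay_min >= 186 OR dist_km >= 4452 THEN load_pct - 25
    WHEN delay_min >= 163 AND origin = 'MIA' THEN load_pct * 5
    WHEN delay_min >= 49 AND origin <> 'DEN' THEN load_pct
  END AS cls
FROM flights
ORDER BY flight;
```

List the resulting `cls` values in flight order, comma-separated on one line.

47, 53, NULL, NULL, NULL, 60, 75, 43, 52, 55

flight=A17: delay_min >= 49 AND origin <> 'DEN' → 47
flight=A18: delay_min >= 49 AND origin <> 'DEN' → 53
flight=A27: (no match → NULL) → NULL
flight=A33: (no match → NULL) → NULL
flight=A37: (no match → NULL) → NULL
flight=A52: delay_min >= 186 OR dist_km >= 4452 → 60
flight=A63: delay_min >= 186 OR dist_km >= 4452 → 75
flight=A68: delay_min >= 186 OR dist_km >= 4452 → 43
flight=A84: delay_min >= 186 OR dist_km >= 4452 → 52
flight=A91: delay_min >= 186 OR dist_km >= 4452 → 55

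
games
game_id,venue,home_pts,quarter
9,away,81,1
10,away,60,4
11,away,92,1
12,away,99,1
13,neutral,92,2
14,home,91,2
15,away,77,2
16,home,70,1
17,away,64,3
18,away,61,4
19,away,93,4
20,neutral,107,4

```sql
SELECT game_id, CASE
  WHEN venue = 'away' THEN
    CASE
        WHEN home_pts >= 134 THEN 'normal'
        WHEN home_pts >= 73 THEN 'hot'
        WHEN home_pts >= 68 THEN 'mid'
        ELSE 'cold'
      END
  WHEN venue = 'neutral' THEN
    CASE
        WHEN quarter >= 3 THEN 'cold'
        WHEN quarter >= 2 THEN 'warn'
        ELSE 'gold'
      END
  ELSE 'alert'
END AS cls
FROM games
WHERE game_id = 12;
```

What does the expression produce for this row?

game_id = 12: venue=away, home_pts=99, quarter=1.
venue='away' → inner[home_pts >= 73] → hot

hot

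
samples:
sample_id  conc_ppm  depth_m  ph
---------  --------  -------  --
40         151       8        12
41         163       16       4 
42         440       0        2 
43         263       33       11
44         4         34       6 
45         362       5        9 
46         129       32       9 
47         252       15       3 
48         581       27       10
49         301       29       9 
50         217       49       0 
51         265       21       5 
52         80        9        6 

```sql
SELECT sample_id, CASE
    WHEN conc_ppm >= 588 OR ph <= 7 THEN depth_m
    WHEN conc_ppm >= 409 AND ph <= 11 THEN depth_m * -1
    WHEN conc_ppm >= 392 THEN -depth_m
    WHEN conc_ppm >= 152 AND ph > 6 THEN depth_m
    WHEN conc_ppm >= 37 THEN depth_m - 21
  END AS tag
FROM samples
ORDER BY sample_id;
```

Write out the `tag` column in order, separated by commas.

-13, 16, 0, 33, 34, 5, 11, 15, -27, 29, 49, 21, 9

sample_id=40: conc_ppm >= 37 → -13
sample_id=41: conc_ppm >= 588 OR ph <= 7 → 16
sample_id=42: conc_ppm >= 588 OR ph <= 7 → 0
sample_id=43: conc_ppm >= 152 AND ph > 6 → 33
sample_id=44: conc_ppm >= 588 OR ph <= 7 → 34
sample_id=45: conc_ppm >= 152 AND ph > 6 → 5
sample_id=46: conc_ppm >= 37 → 11
sample_id=47: conc_ppm >= 588 OR ph <= 7 → 15
sample_id=48: conc_ppm >= 409 AND ph <= 11 → -27
sample_id=49: conc_ppm >= 152 AND ph > 6 → 29
sample_id=50: conc_ppm >= 588 OR ph <= 7 → 49
sample_id=51: conc_ppm >= 588 OR ph <= 7 → 21
sample_id=52: conc_ppm >= 588 OR ph <= 7 → 9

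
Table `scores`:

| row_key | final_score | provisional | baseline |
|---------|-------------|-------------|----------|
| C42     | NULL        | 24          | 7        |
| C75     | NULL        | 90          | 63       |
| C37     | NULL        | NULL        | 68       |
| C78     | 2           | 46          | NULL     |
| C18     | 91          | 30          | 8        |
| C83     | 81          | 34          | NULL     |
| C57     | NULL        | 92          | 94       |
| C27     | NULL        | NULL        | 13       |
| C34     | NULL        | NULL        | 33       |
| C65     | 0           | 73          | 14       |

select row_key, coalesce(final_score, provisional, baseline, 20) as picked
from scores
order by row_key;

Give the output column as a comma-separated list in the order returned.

91, 13, 33, 68, 24, 92, 0, 90, 2, 81

row_key=C18: final_score=91 → 91
row_key=C27: final_score=NULL, provisional=NULL, baseline=13 → 13
row_key=C34: final_score=NULL, provisional=NULL, baseline=33 → 33
row_key=C37: final_score=NULL, provisional=NULL, baseline=68 → 68
row_key=C42: final_score=NULL, provisional=24 → 24
row_key=C57: final_score=NULL, provisional=92 → 92
row_key=C65: final_score=0 → 0
row_key=C75: final_score=NULL, provisional=90 → 90
row_key=C78: final_score=2 → 2
row_key=C83: final_score=81 → 81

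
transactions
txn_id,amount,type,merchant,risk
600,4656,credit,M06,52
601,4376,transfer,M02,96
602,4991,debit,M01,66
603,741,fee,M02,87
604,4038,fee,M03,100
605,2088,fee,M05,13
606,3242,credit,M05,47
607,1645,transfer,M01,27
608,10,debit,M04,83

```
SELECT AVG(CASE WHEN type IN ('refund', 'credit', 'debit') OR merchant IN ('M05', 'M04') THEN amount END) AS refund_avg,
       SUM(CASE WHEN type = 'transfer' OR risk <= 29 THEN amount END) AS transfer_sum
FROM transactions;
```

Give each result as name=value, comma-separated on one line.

refund_avg=2997.4, transfer_sum=8109

[refund_avg: type IN ('refund', 'credit', 'debit') OR merchant IN ('M05', 'M04')]
txn_id=600: ✓ → 4656
txn_id=601: ✗
txn_id=602: ✓ → 4991
txn_id=603: ✗
txn_id=604: ✗
txn_id=605: ✓ → 2088
txn_id=606: ✓ → 3242
txn_id=607: ✗
txn_id=608: ✓ → 10
refund_avg = (4656 + 4991 + 2088 + 3242 + 10) / 5 = 2997.4
—
[transfer_sum: type = 'transfer' OR risk <= 29]
txn_id=600: ✗
txn_id=601: ✓ → 4376
txn_id=602: ✗
txn_id=603: ✗
txn_id=604: ✗
txn_id=605: ✓ → 2088
txn_id=606: ✗
txn_id=607: ✓ → 1645
txn_id=608: ✗
transfer_sum = 4376 + 2088 + 1645 = 8109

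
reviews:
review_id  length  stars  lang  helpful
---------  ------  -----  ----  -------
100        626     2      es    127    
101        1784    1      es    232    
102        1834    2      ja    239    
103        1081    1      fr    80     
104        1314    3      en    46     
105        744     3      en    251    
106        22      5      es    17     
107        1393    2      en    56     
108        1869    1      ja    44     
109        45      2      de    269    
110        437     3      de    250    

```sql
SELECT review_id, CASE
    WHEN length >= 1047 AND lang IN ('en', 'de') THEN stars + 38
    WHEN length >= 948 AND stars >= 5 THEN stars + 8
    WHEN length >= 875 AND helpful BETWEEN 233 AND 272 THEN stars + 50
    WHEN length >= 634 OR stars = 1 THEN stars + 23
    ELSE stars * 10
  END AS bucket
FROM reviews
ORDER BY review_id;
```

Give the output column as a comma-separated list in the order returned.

20, 24, 52, 24, 41, 26, 50, 40, 24, 20, 30

review_id=100: ELSE → 20
review_id=101: length >= 634 OR stars = 1 → 24
review_id=102: length >= 875 AND helpful BETWEEN 233 AND 272 → 52
review_id=103: length >= 634 OR stars = 1 → 24
review_id=104: length >= 1047 AND lang IN ('en', 'de') → 41
review_id=105: length >= 634 OR stars = 1 → 26
review_id=106: ELSE → 50
review_id=107: length >= 1047 AND lang IN ('en', 'de') → 40
review_id=108: length >= 634 OR stars = 1 → 24
review_id=109: ELSE → 20
review_id=110: ELSE → 30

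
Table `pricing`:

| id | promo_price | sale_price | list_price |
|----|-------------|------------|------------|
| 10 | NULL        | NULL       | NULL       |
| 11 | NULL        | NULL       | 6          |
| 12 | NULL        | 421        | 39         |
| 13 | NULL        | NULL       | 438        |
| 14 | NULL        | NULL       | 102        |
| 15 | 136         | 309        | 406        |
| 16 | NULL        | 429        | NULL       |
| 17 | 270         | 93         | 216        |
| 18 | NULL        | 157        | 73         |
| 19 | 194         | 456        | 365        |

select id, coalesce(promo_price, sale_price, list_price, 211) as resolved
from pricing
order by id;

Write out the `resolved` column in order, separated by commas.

id=10: promo_price=NULL, sale_price=NULL, list_price=NULL, → literal 211 → 211
id=11: promo_price=NULL, sale_price=NULL, list_price=6 → 6
id=12: promo_price=NULL, sale_price=421 → 421
id=13: promo_price=NULL, sale_price=NULL, list_price=438 → 438
id=14: promo_price=NULL, sale_price=NULL, list_price=102 → 102
id=15: promo_price=136 → 136
id=16: promo_price=NULL, sale_price=429 → 429
id=17: promo_price=270 → 270
id=18: promo_price=NULL, sale_price=157 → 157
id=19: promo_price=194 → 194

211, 6, 421, 438, 102, 136, 429, 270, 157, 194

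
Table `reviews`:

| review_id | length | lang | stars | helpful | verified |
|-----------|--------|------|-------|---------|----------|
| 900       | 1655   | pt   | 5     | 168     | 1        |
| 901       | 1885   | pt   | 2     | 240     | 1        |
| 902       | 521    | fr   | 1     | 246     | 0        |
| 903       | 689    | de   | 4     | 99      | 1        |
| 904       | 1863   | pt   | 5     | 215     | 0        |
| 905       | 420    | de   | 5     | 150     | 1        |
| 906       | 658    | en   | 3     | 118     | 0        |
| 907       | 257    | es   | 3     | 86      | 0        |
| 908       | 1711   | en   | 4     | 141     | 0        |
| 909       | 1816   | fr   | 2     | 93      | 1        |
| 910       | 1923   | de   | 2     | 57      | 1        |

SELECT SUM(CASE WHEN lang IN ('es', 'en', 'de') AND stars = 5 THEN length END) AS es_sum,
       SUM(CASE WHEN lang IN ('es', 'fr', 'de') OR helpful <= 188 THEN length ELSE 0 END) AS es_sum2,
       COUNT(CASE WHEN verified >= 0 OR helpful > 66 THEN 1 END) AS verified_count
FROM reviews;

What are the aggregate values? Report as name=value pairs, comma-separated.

[es_sum: lang IN ('es', 'en', 'de') AND stars = 5]
review_id=900: ✗
review_id=901: ✗
review_id=902: ✗
review_id=903: ✗
review_id=904: ✗
review_id=905: ✓ → 420
review_id=906: ✗
review_id=907: ✗
review_id=908: ✗
review_id=909: ✗
review_id=910: ✗
es_sum = 420
—
[es_sum2: lang IN ('es', 'fr', 'de') OR helpful <= 188]
review_id=900: ✓ → 1655
review_id=901: ✗
review_id=902: ✓ → 521
review_id=903: ✓ → 689
review_id=904: ✗
review_id=905: ✓ → 420
review_id=906: ✓ → 658
review_id=907: ✓ → 257
review_id=908: ✓ → 1711
review_id=909: ✓ → 1816
review_id=910: ✓ → 1923
es_sum2 = 1655 + 521 + 689 + 420 + 658 + 257 + 1711 + 1816 + 1923 = 9650
—
[verified_count: verified >= 0 OR helpful > 66]
review_id=900: ✓ → 1
review_id=901: ✓ → 1
review_id=902: ✓ → 1
review_id=903: ✓ → 1
review_id=904: ✓ → 1
review_id=905: ✓ → 1
review_id=906: ✓ → 1
review_id=907: ✓ → 1
review_id=908: ✓ → 1
review_id=909: ✓ → 1
review_id=910: ✓ → 1
verified_count = COUNT(1, 1, 1, 1, 1, 1, 1, 1, 1, 1, 1) = 11

es_sum=420, es_sum2=9650, verified_count=11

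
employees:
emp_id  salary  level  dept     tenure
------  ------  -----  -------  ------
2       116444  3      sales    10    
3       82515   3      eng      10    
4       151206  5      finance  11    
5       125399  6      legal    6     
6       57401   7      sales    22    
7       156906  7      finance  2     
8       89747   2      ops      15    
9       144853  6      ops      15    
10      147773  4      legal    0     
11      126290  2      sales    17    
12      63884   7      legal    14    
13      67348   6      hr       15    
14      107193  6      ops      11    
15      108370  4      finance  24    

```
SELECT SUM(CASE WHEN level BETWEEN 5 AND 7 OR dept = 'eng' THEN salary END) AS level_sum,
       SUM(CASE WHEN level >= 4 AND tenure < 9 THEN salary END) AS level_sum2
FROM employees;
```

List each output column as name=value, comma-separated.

[level_sum: level BETWEEN 5 AND 7 OR dept = 'eng']
emp_id=2: ✗
emp_id=3: ✓ → 82515
emp_id=4: ✓ → 151206
emp_id=5: ✓ → 125399
emp_id=6: ✓ → 57401
emp_id=7: ✓ → 156906
emp_id=8: ✗
emp_id=9: ✓ → 144853
emp_id=10: ✗
emp_id=11: ✗
emp_id=12: ✓ → 63884
emp_id=13: ✓ → 67348
emp_id=14: ✓ → 107193
emp_id=15: ✗
level_sum = 82515 + 151206 + 125399 + 57401 + 156906 + 144853 + 63884 + 67348 + 107193 = 956705
—
[level_sum2: level >= 4 AND tenure < 9]
emp_id=2: ✗
emp_id=3: ✗
emp_id=4: ✗
emp_id=5: ✓ → 125399
emp_id=6: ✗
emp_id=7: ✓ → 156906
emp_id=8: ✗
emp_id=9: ✗
emp_id=10: ✓ → 147773
emp_id=11: ✗
emp_id=12: ✗
emp_id=13: ✗
emp_id=14: ✗
emp_id=15: ✗
level_sum2 = 125399 + 156906 + 147773 = 430078

level_sum=956705, level_sum2=430078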